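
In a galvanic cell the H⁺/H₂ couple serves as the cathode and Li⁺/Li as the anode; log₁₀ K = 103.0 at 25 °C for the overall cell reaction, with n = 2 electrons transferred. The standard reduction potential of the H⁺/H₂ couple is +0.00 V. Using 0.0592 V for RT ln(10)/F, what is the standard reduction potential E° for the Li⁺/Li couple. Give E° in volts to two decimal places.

E°cell = (0.0592/n)·log K = (0.0592/2)(103.0) = +3.049 V.
Since H⁺/H₂ is the cathode and Li⁺/Li the anode, E°cell = E°(H⁺/H₂) − E°(Li⁺/Li).
So E°(Li⁺/Li) = E°(H⁺/H₂) − E°cell = (+0.00) − (+3.049) = -3.05 V.

-3.05 V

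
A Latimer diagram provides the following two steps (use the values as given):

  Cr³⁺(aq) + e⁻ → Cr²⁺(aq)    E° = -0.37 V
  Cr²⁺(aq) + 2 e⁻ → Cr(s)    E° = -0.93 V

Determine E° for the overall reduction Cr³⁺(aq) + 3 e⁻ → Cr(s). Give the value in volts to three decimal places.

Adding the free-energy changes (−nFE°) of the two steps gives −n₃FE°₃ = −n₁FE°₁ − n₂FE°₂.
E°₃ = (1×-0.37 + 2×-0.93) / 3 = (-2.230) / 3 = -0.743 V.
Simply averaging or adding the two E° values would be wrong; the electron-weighted sum is required.

-0.743 V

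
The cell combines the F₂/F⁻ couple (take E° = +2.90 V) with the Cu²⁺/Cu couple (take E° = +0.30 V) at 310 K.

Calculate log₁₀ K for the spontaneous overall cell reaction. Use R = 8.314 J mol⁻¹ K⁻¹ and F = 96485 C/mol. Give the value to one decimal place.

84.5

Cathode: F₂/F⁻; anode: Cu²⁺/Cu. E°cell = (+2.90) − (+0.30) = +2.60 V, with n = 2.
ΔG° = −nFE° = −RT ln K, so ln K = nFE°/(RT) = (2)(96485)(+2.60) / ((8.314)(310)) = 194.667.
log₁₀ K = 194.667 / ln 10 = 84.5.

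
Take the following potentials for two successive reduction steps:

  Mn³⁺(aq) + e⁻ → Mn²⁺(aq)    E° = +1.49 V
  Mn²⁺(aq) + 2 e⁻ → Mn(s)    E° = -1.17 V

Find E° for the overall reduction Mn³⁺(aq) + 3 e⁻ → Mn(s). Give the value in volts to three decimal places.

-0.283 V

Adding the free-energy changes (−nFE°) of the two steps gives −n₃FE°₃ = −n₁FE°₁ − n₂FE°₂.
E°₃ = (1×+1.49 + 2×-1.17) / 3 = (-0.850) / 3 = -0.283 V.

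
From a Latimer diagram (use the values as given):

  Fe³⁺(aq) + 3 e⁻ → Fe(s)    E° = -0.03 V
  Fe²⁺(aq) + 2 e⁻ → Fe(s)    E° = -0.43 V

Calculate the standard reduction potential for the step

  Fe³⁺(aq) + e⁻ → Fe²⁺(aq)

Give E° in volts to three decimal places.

+0.770 V

Sequential free energies add, so n₃E°₃ = n₁E°₁ + n₂E°₂.
With n₃ = 3, and the known step contributing 2×(-0.43) V, the unknown satisfies 1·E° = 3×(-0.03) − 2×(-0.43) = +0.770.
E° = +0.770 / 1 = +0.770 V.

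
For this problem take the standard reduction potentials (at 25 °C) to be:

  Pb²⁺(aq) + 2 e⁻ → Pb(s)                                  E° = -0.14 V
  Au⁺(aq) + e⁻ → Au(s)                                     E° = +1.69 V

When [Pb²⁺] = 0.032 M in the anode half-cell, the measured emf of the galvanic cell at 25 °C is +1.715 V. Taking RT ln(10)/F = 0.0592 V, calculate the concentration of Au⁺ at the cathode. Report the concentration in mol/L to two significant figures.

0.0020 M

Au⁺/Au is the cathode, Pb²⁺/Pb the anode: E°cell = +1.83 V, n = 2.
Overall reaction: 2 Au⁺(aq) + Pb(s) → 2 Au(s) + Pb²⁺(aq); Q = [Pb²⁺]^1/[Au⁺]^2.
From E = E° − (0.0592/n) log Q: log Q = (E° − E)·n/0.0592 = (+1.83 − (+1.715))·2/0.0592 = 3.8851.
So 2·log[Au⁺] = 1·log(0.032) − log Q = -1.4949 − (3.8851) = -5.3800; log[Au⁺] = -5.3800 / 2 = -2.6900; [Au⁺] = 10^(-2.6900) ≈ 0.0020 M.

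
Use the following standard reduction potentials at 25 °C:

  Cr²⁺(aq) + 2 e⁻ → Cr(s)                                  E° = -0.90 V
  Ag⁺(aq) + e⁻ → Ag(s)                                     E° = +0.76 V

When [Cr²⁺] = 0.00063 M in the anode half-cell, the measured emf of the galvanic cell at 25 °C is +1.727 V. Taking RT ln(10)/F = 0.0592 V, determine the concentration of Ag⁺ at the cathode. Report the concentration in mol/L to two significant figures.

Ag⁺/Ag is the cathode, Cr²⁺/Cr the anode: E°cell = +1.66 V, n = 2.
Overall reaction: 2 Ag⁺(aq) + Cr(s) → 2 Ag(s) + Cr²⁺(aq); Q = [Cr²⁺]^1/[Ag⁺]^2.
From E = E° − (0.0592/n) log Q: log Q = (E° − E)·n/0.0592 = (+1.66 − (+1.727))·2/0.0592 = -2.2635.
So 2·log[Ag⁺] = 1·log(0.00063) − log Q = -3.2007 − (-2.2635) = -0.9372; log[Ag⁺] = -0.9372 / 2 = -0.4686; [Ag⁺] = 10^(-0.4686) ≈ 0.34 M.

0.34 M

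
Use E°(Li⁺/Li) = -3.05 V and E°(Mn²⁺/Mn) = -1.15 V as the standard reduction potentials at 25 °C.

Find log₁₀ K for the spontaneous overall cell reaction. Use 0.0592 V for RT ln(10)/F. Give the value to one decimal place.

Cathode: Mn²⁺/Mn; anode: Li⁺/Li. E°cell = +1.90 V, n = 2.
log K = nE°cell / 0.0592 = (2)(+1.90) / 0.0592 = 64.2.

64.2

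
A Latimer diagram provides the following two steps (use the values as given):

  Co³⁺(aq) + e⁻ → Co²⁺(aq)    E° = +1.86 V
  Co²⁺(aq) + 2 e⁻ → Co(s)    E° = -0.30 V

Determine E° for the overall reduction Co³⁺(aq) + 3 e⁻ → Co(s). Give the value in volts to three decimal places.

+0.420 V

Adding the free-energy changes (−nFE°) of the two steps gives −n₃FE°₃ = −n₁FE°₁ − n₂FE°₂.
E°₃ = (1×+1.86 + 2×-0.30) / 3 = (+1.260) / 3 = +0.420 V.
Simply averaging or adding the two E° values would be wrong; the electron-weighted sum is required.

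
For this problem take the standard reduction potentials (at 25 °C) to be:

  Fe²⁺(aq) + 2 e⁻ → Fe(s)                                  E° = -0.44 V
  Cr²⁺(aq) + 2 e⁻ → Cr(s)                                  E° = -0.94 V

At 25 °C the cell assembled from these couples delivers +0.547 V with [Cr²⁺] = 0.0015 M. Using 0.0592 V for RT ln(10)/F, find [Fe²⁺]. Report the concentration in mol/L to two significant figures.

0.058 M

Fe²⁺/Fe is the cathode, Cr²⁺/Cr the anode: E°cell = +0.50 V, n = 2.
Overall reaction: Fe²⁺(aq) + Cr(s) → Fe(s) + Cr²⁺(aq); Q = [Cr²⁺]^1/[Fe²⁺]^1.
From E = E° − (0.0592/n) log Q: log Q = (E° − E)·n/0.0592 = (+0.50 − (+0.547))·2/0.0592 = -1.5878.
So 1·log[Fe²⁺] = 1·log(0.0015) − log Q = -2.8239 − (-1.5878) = -1.2361; [Fe²⁺] = 10^(-1.2361) ≈ 0.058 M.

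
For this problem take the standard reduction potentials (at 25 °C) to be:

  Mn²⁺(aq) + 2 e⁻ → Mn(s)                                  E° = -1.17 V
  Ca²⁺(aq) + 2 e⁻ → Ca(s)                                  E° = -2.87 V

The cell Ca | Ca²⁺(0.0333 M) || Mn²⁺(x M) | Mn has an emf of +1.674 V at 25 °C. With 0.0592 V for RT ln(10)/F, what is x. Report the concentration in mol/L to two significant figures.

0.0044 M

Mn²⁺/Mn is the cathode, Ca²⁺/Ca the anode: E°cell = +1.70 V, n = 2.
Overall reaction: Mn²⁺(aq) + Ca(s) → Mn(s) + Ca²⁺(aq); Q = [Ca²⁺]^1/[Mn²⁺]^1.
From E = E° − (0.0592/n) log Q: log Q = (E° − E)·n/0.0592 = (+1.70 − (+1.674))·2/0.0592 = 0.8784.
So 1·log[Mn²⁺] = 1·log(0.0333) − log Q = -1.4776 − (0.8784) = -2.3560; [Mn²⁺] = 10^(-2.3560) ≈ 0.0044 M.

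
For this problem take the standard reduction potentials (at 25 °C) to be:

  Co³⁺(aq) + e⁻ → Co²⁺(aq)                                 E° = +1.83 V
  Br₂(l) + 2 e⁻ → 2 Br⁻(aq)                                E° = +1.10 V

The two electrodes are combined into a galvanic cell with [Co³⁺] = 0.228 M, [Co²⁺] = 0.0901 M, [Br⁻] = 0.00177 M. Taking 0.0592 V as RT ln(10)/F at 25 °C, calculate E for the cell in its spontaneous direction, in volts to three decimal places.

+0.591 V

Co³⁺/Co²⁺ is the cathode (higher E°), Br₂/Br⁻ the anode: E°cell = +1.83 − (+1.10) = +0.73 V, n = 2.
Overall: 2 Co³⁺(aq) + 2 Br⁻(aq) → 2 Co²⁺(aq) + Br₂(l)
Q = [Co²⁺]^2 / ([Co³⁺]^2·[Br⁻]^2); log Q = 4.698.
E = E° − (0.0592/n) log Q = +0.73 − (0.0592/2)(4.698) = +0.591 V.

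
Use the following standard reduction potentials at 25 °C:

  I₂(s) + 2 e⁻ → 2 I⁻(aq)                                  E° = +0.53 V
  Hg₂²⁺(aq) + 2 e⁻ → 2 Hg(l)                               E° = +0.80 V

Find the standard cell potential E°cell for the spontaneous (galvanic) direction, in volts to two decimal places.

The Hg₂²⁺/Hg couple has the higher reduction potential, so it is the cathode; I₂/I⁻ is oxidised at the anode.
E°cell = E°(cathode) − E°(anode) = (+0.80) − (+0.53) = +0.27 V.

+0.27 V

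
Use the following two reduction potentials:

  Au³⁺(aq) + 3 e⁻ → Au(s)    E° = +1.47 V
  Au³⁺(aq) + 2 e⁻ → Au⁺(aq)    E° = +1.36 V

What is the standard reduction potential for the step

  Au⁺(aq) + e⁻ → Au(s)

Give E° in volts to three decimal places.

Sequential free energies add, so n₃E°₃ = n₁E°₁ + n₂E°₂.
With n₃ = 3, and the known step contributing 2×(+1.36) V, the unknown satisfies 1·E° = 3×(+1.47) − 2×(+1.36) = +1.690.
E° = +1.690 / 1 = +1.690 V.

+1.690 V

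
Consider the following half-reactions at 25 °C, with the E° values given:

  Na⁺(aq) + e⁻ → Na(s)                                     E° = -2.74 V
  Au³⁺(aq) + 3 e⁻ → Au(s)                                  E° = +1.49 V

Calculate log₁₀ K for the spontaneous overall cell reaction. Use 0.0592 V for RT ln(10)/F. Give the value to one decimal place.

214.4

Cathode: Au³⁺/Au; anode: Na⁺/Na. E°cell = +4.23 V, n = 3.
log K = nE°cell / 0.0592 = (3)(+4.23) / 0.0592 = 214.4.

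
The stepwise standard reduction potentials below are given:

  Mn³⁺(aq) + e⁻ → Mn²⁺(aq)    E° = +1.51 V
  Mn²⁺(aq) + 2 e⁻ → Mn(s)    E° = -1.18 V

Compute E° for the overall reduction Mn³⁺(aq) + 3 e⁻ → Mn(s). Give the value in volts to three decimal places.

-0.283 V

Adding the free-energy changes (−nFE°) of the two steps gives −n₃FE°₃ = −n₁FE°₁ − n₂FE°₂.
E°₃ = (1×+1.51 + 2×-1.18) / 3 = (-0.850) / 3 = -0.283 V.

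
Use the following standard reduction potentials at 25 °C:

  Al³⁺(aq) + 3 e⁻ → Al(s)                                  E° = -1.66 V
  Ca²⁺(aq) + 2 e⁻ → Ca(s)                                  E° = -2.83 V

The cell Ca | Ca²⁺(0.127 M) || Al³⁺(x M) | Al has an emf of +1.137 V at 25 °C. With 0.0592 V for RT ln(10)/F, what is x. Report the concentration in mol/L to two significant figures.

Al³⁺/Al is the cathode, Ca²⁺/Ca the anode: E°cell = +1.17 V, n = 6.
Overall reaction: 2 Al³⁺(aq) + 3 Ca(s) → 2 Al(s) + 3 Ca²⁺(aq); Q = [Ca²⁺]^3/[Al³⁺]^2.
From E = E° − (0.0592/n) log Q: log Q = (E° − E)·n/0.0592 = (+1.17 − (+1.137))·6/0.0592 = 3.3446.
So 2·log[Al³⁺] = 3·log(0.127) − log Q = -2.6886 − (3.3446) = -6.0332; log[Al³⁺] = -6.0332 / 2 = -3.0166; [Al³⁺] = 10^(-3.0166) ≈ 0.00096 M.

0.00096 M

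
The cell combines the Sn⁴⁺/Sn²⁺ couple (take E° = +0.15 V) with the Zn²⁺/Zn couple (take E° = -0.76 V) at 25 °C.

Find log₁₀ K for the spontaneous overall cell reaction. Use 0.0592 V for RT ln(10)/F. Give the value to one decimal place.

Cathode: Sn⁴⁺/Sn²⁺; anode: Zn²⁺/Zn. E°cell = +0.91 V, n = 2.
log K = nE°cell / 0.0592 = (2)(+0.91) / 0.0592 = 30.7.

30.7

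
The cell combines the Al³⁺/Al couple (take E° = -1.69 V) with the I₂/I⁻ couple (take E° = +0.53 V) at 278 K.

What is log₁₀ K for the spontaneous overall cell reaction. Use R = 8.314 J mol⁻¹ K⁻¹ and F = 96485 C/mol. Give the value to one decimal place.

241.5

Cathode: I₂/I⁻; anode: Al³⁺/Al. E°cell = (+0.53) − (-1.69) = +2.22 V, with n = 6.
ΔG° = −nFE° = −RT ln K, so ln K = nFE°/(RT) = (6)(96485)(+2.22) / ((8.314)(278)) = 556.044.
log₁₀ K = 556.044 / ln 10 = 241.5.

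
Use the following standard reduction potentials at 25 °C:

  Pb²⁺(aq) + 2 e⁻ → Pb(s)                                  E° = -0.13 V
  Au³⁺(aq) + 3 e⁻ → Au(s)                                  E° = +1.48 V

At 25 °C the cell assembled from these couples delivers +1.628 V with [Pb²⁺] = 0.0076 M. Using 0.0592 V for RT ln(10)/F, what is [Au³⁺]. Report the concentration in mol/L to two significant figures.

0.0054 M

Au³⁺/Au is the cathode, Pb²⁺/Pb the anode: E°cell = +1.61 V, n = 6.
Overall reaction: 2 Au³⁺(aq) + 3 Pb(s) → 2 Au(s) + 3 Pb²⁺(aq); Q = [Pb²⁺]^3/[Au³⁺]^2.
From E = E° − (0.0592/n) log Q: log Q = (E° − E)·n/0.0592 = (+1.61 − (+1.628))·6/0.0592 = -1.8243.
So 2·log[Au³⁺] = 3·log(0.0076) − log Q = -6.3576 − (-1.8243) = -4.5333; log[Au³⁺] = -4.5333 / 2 = -2.2666; [Au³⁺] = 10^(-2.2666) ≈ 0.0054 M.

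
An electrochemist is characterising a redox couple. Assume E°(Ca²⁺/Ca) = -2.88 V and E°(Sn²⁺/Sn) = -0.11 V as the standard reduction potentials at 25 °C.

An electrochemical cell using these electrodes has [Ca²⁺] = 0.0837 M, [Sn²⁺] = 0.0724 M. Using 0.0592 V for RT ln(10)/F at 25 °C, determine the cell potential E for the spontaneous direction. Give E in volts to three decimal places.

+2.768 V

Sn²⁺/Sn is the cathode (higher E°), Ca²⁺/Ca the anode: E°cell = -0.11 − (-2.88) = +2.77 V, n = 2.
Overall: Sn²⁺(aq) + Ca(s) → Sn(s) + Ca²⁺(aq)
Q = [Ca²⁺] / ([Sn²⁺]); log Q = 0.063.
E = E° − (0.0592/n) log Q = +2.77 − (0.0592/2)(0.063) = +2.768 V.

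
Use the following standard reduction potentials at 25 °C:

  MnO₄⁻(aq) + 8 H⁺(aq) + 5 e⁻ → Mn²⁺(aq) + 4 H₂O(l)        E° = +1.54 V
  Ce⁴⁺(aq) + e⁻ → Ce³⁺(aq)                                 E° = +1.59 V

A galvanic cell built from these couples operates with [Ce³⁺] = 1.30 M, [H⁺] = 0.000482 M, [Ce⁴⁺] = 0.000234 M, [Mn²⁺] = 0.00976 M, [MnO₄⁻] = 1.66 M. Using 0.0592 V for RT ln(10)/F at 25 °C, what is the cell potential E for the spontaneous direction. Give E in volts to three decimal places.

+0.116 V

Ce⁴⁺/Ce³⁺ is the cathode (higher E°), MnO₄⁻/Mn²⁺ the anode: E°cell = +1.59 − (+1.54) = +0.05 V, n = 5.
Overall: 5 Ce⁴⁺(aq) + Mn²⁺(aq) + 4 H₂O(l) → 5 Ce³⁺(aq) + MnO₄⁻(aq) + 8 H⁺(aq)
Q = [Ce³⁺]^5·[MnO₄⁻]·[H⁺]^8 / ([Ce⁴⁺]^5·[Mn²⁺]); log Q = -5.581.
E = E° − (0.0592/n) log Q = +0.05 − (0.0592/5)(-5.581) = +0.116 V.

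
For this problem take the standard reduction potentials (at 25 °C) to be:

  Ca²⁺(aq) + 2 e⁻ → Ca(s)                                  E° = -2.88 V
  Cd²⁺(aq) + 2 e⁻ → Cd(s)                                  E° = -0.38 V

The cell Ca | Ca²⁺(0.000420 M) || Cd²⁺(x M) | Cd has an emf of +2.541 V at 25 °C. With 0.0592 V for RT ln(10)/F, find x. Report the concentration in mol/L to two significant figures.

Cd²⁺/Cd is the cathode, Ca²⁺/Ca the anode: E°cell = +2.50 V, n = 2.
Overall reaction: Cd²⁺(aq) + Ca(s) → Cd(s) + Ca²⁺(aq); Q = [Ca²⁺]^1/[Cd²⁺]^1.
From E = E° − (0.0592/n) log Q: log Q = (E° − E)·n/0.0592 = (+2.50 − (+2.541))·2/0.0592 = -1.3851.
So 1·log[Cd²⁺] = 1·log(0.00042) − log Q = -3.3768 − (-1.3851) = -1.9917; [Cd²⁺] = 10^(-1.9917) ≈ 0.010 M.

0.010 M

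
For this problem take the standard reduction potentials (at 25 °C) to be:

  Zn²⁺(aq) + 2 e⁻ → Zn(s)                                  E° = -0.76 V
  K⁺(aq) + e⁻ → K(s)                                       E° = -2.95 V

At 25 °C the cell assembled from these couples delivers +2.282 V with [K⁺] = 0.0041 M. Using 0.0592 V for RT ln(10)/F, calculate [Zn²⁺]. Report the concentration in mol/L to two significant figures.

Zn²⁺/Zn is the cathode, K⁺/K the anode: E°cell = +2.19 V, n = 2.
Overall reaction: Zn²⁺(aq) + 2 K(s) → Zn(s) + 2 K⁺(aq); Q = [K⁺]^2/[Zn²⁺]^1.
From E = E° − (0.0592/n) log Q: log Q = (E° − E)·n/0.0592 = (+2.19 − (+2.282))·2/0.0592 = -3.1081.
So 1·log[Zn²⁺] = 2·log(0.0041) − log Q = -4.7744 − (-3.1081) = -1.6663; [Zn²⁺] = 10^(-1.6663) ≈ 0.022 M.

0.022 M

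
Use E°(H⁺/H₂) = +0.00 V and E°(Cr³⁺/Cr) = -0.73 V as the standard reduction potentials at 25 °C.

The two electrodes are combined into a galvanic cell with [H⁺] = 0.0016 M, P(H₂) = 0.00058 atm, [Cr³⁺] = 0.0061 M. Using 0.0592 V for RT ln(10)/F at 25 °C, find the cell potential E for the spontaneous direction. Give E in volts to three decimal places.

+0.704 V

H⁺/H₂ is the cathode (higher E°), Cr³⁺/Cr the anode: E°cell = +0.00 − (-0.73) = +0.73 V, n = 6.
Overall: 6 H⁺(aq) + 2 Cr(s) → 3 H₂(g) + 2 Cr³⁺(aq)
Q = P(H₂)^3·[Cr³⁺]^2 / ([H⁺]^6); log Q = 2.636.
E = E° − (0.0592/n) log Q = +0.73 − (0.0592/6)(2.636) = +0.704 V.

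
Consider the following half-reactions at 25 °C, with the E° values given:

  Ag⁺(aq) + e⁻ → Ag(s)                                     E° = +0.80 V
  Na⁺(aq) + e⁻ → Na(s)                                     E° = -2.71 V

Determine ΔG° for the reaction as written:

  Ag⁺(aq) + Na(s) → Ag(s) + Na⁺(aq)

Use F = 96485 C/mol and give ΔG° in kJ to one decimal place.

-338.7 kJ

As written, Ag⁺/Ag is reduced (cathode) and Na⁺/Na is oxidised (anode), so E°cell = (+0.80) − (-2.71) = +3.51 V.
Balancing electrons gives n = 1.
ΔG° = −nFE° = −(1)(96485)(+3.51) = -338,662 J = -338.7 kJ.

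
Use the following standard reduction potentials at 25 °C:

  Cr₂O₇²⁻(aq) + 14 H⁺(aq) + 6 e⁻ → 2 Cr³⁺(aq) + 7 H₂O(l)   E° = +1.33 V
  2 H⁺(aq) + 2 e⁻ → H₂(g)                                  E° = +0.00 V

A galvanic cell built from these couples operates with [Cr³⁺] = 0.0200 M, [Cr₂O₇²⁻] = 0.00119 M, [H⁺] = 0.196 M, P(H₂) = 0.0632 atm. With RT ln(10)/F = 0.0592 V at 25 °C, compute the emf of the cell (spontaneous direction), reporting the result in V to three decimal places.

+1.243 V

Cr₂O₇²⁻/Cr³⁺ is the cathode (higher E°), H⁺/H₂ the anode: E°cell = +1.33 − (+0.00) = +1.33 V, n = 6.
Overall: Cr₂O₇²⁻(aq) + 8 H⁺(aq) + 3 H₂(g) → 2 Cr³⁺(aq) + 7 H₂O(l)
Q = [Cr³⁺]^2 / ([Cr₂O₇²⁻]·[H⁺]^8·P(H₂)^3); log Q = 8.786.
E = E° − (0.0592/n) log Q = +1.33 − (0.0592/6)(8.786) = +1.243 V.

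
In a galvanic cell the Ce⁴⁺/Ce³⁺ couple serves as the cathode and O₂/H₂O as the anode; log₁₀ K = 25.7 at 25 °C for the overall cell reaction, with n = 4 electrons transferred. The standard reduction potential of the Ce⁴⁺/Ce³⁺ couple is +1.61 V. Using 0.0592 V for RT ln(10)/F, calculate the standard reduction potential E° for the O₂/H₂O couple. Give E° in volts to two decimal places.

E°cell = (0.0592/n)·log K = (0.0592/4)(25.7) = +0.380 V.
Since Ce⁴⁺/Ce³⁺ is the cathode and O₂/H₂O the anode, E°cell = E°(Ce⁴⁺/Ce³⁺) − E°(O₂/H₂O).
So E°(O₂/H₂O) = E°(Ce⁴⁺/Ce³⁺) − E°cell = (+1.61) − (+0.380) = +1.23 V.

+1.23 V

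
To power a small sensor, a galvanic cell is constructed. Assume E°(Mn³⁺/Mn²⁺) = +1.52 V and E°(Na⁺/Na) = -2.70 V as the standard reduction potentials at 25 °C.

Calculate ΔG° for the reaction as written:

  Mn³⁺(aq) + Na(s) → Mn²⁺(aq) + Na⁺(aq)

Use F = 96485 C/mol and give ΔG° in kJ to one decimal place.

-407.2 kJ

As written, Mn³⁺/Mn²⁺ is reduced (cathode) and Na⁺/Na is oxidised (anode), so E°cell = (+1.52) − (-2.70) = +4.22 V.
Balancing electrons gives n = 1.
ΔG° = −nFE° = −(1)(96485)(+4.22) = -407,167 J = -407.2 kJ.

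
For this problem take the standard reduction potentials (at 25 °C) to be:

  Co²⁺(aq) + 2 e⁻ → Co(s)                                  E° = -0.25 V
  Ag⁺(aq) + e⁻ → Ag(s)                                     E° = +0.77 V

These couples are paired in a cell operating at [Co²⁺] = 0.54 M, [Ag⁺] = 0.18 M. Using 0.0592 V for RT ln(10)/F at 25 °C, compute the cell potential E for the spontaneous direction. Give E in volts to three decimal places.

+0.984 V

Ag⁺/Ag is the cathode (higher E°), Co²⁺/Co the anode: E°cell = +0.77 − (-0.25) = +1.02 V, n = 2.
Overall: 2 Ag⁺(aq) + Co(s) → 2 Ag(s) + Co²⁺(aq)
Q = [Co²⁺] / ([Ag⁺]^2); log Q = 1.222.
E = E° − (0.0592/n) log Q = +1.02 − (0.0592/2)(1.222) = +0.984 V.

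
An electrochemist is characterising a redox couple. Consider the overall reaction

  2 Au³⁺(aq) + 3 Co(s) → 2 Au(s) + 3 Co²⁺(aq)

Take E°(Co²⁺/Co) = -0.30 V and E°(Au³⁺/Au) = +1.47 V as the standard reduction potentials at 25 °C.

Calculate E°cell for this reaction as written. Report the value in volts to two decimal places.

The Au³⁺/Au couple has the higher reduction potential, so it is the cathode; Co²⁺/Co is oxidised at the anode.
E°cell = E°(cathode) − E°(anode) = (+1.47) − (-0.30) = +1.77 V.

+1.77 V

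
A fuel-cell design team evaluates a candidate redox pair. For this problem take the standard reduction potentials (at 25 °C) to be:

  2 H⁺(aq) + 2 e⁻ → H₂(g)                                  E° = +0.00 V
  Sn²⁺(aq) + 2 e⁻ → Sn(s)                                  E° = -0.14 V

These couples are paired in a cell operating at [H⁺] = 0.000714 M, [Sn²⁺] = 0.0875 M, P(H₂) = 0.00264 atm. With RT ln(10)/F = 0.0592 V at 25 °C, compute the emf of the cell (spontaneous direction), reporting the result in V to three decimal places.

H⁺/H₂ is the cathode (higher E°), Sn²⁺/Sn the anode: E°cell = +0.00 − (-0.14) = +0.14 V, n = 2.
Overall: 2 H⁺(aq) + Sn(s) → H₂(g) + Sn²⁺(aq)
Q = P(H₂)·[Sn²⁺] / ([H⁺]^2); log Q = 2.656.
E = E° − (0.0592/n) log Q = +0.14 − (0.0592/2)(2.656) = +0.061 V.

+0.061 V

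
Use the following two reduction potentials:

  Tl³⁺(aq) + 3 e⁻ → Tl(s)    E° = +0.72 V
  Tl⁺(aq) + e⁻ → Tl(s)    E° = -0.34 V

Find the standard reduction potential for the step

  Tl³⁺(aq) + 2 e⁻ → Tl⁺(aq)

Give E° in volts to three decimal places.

+1.250 V

Sequential free energies add, so n₃E°₃ = n₁E°₁ + n₂E°₂.
With n₃ = 3, and the known step contributing 1×(-0.34) V, the unknown satisfies 2·E° = 3×(+0.72) − 1×(-0.34) = +2.500.
E° = +2.500 / 2 = +1.250 V.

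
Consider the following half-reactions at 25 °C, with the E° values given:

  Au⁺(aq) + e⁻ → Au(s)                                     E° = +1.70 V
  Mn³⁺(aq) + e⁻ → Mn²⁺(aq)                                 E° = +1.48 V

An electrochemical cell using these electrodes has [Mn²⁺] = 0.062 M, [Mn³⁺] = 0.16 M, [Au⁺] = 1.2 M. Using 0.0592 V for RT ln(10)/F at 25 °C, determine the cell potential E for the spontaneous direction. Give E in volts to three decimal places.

+0.200 V

Au⁺/Au is the cathode (higher E°), Mn³⁺/Mn²⁺ the anode: E°cell = +1.70 − (+1.48) = +0.22 V, n = 1.
Overall: Au⁺(aq) + Mn²⁺(aq) → Au(s) + Mn³⁺(aq)
Q = [Mn³⁺] / ([Au⁺]·[Mn²⁺]); log Q = 0.333.
E = E° − (0.0592/n) log Q = +0.22 − (0.0592/1)(0.333) = +0.200 V.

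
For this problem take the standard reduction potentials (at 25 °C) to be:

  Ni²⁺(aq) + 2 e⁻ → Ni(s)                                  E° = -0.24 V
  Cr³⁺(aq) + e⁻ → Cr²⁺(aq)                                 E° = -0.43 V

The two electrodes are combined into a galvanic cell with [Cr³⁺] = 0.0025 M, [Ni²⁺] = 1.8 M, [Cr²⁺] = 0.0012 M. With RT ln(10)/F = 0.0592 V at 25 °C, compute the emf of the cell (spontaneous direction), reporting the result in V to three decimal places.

+0.179 V

Ni²⁺/Ni is the cathode (higher E°), Cr³⁺/Cr²⁺ the anode: E°cell = -0.24 − (-0.43) = +0.19 V, n = 2.
Overall: Ni²⁺(aq) + 2 Cr²⁺(aq) → Ni(s) + 2 Cr³⁺(aq)
Q = [Cr³⁺]^2 / ([Ni²⁺]·[Cr²⁺]^2); log Q = 0.382.
E = E° − (0.0592/n) log Q = +0.19 − (0.0592/2)(0.382) = +0.179 V.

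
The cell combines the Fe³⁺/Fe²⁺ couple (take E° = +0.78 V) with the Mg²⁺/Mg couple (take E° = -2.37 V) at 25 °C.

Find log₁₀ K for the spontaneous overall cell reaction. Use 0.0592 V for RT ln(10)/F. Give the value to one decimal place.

Cathode: Fe³⁺/Fe²⁺; anode: Mg²⁺/Mg. E°cell = +3.15 V, n = 2.
log K = nE°cell / 0.0592 = (2)(+3.15) / 0.0592 = 106.4.

106.4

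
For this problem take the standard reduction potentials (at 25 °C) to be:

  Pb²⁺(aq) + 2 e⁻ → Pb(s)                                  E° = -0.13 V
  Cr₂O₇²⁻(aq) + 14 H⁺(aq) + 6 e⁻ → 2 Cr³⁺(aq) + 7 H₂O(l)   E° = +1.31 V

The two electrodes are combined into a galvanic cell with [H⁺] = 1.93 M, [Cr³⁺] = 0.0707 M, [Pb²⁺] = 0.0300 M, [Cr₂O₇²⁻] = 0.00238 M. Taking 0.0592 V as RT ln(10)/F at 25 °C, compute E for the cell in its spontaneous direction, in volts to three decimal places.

+1.521 V

Cr₂O₇²⁻/Cr³⁺ is the cathode (higher E°), Pb²⁺/Pb the anode: E°cell = +1.31 − (-0.13) = +1.44 V, n = 6.
Overall: Cr₂O₇²⁻(aq) + 14 H⁺(aq) + 3 Pb(s) → 2 Cr³⁺(aq) + 7 H₂O(l) + 3 Pb²⁺(aq)
Q = [Cr³⁺]^2·[Pb²⁺]^3 / ([Cr₂O₇²⁻]·[H⁺]^14); log Q = -8.244.
E = E° − (0.0592/n) log Q = +1.44 − (0.0592/6)(-8.244) = +1.521 V.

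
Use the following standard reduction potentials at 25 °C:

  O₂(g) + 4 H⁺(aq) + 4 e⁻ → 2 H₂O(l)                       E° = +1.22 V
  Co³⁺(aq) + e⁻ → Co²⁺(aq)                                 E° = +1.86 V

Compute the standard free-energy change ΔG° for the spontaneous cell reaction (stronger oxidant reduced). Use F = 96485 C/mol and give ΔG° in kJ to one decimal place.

-247.0 kJ

Co³⁺/Co²⁺ (E° = +1.86 V) is the cathode; O₂/H₂O (E° = +1.22 V) is the anode, so E°cell = +0.64 V.
Balancing electrons gives n = 4 (lcm of 1 and 4).
ΔG° = −nFE° = −(4)(96485)(+0.64) = -247,002 J = -247.0 kJ.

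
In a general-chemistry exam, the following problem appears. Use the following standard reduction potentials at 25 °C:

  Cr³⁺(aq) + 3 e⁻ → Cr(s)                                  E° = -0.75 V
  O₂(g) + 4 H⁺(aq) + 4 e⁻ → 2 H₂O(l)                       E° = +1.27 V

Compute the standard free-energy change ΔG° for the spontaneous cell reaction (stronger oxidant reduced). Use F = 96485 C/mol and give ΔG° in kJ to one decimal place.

-2338.8 kJ

O₂/H₂O (E° = +1.27 V) is the cathode; Cr³⁺/Cr (E° = -0.75 V) is the anode, so E°cell = +2.02 V.
Balancing electrons gives n = 12 (lcm of 4 and 3).
ΔG° = −nFE° = −(12)(96485)(+2.02) = -2,338,796 J = -2338.8 kJ.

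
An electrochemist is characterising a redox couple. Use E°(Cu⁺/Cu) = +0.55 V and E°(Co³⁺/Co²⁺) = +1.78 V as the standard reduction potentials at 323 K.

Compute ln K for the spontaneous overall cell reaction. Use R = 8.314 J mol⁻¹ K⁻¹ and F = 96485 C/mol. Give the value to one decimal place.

44.2

Cathode: Co³⁺/Co²⁺; anode: Cu⁺/Cu. E°cell = (+1.78) − (+0.55) = +1.23 V, with n = 1.
ΔG° = −nFE° = −RT ln K, so ln K = nFE°/(RT) = (1)(96485)(+1.23) / ((8.314)(323)) = 44.193.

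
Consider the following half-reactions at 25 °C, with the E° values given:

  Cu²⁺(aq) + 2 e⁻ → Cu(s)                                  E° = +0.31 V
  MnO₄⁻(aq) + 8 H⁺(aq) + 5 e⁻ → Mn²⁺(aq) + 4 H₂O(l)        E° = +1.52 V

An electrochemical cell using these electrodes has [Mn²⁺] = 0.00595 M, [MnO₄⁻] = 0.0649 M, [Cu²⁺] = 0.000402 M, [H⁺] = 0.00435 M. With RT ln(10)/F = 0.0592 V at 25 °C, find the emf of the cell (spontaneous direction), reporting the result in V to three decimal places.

+1.099 V

MnO₄⁻/Mn²⁺ is the cathode (higher E°), Cu²⁺/Cu the anode: E°cell = +1.52 − (+0.31) = +1.21 V, n = 10.
Overall: 2 MnO₄⁻(aq) + 16 H⁺(aq) + 5 Cu(s) → 2 Mn²⁺(aq) + 8 H₂O(l) + 5 Cu²⁺(aq)
Q = [Mn²⁺]^2·[Cu²⁺]^5 / ([MnO₄⁻]^2·[H⁺]^16); log Q = 18.730.
E = E° − (0.0592/n) log Q = +1.21 − (0.0592/10)(18.730) = +1.099 V.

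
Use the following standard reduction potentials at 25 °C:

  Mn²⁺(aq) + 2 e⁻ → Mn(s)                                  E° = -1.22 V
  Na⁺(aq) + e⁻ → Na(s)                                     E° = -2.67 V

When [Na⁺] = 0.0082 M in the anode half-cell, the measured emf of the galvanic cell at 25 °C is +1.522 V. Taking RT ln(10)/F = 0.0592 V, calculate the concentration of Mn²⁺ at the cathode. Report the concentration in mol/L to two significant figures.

0.018 M

Mn²⁺/Mn is the cathode, Na⁺/Na the anode: E°cell = +1.45 V, n = 2.
Overall reaction: Mn²⁺(aq) + 2 Na(s) → Mn(s) + 2 Na⁺(aq); Q = [Na⁺]^2/[Mn²⁺]^1.
From E = E° − (0.0592/n) log Q: log Q = (E° − E)·n/0.0592 = (+1.45 − (+1.522))·2/0.0592 = -2.4324.
So 1·log[Mn²⁺] = 2·log(0.0082) − log Q = -4.1724 − (-2.4324) = -1.7400; [Mn²⁺] = 10^(-1.7400) ≈ 0.018 M.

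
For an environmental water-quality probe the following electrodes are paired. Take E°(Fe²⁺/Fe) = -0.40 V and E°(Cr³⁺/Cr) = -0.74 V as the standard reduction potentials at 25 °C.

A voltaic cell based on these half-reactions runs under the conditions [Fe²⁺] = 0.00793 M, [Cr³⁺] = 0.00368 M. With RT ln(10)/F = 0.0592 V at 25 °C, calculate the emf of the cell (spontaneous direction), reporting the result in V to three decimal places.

+0.326 V

Fe²⁺/Fe is the cathode (higher E°), Cr³⁺/Cr the anode: E°cell = -0.40 − (-0.74) = +0.34 V, n = 6.
Overall: 3 Fe²⁺(aq) + 2 Cr(s) → 3 Fe(s) + 2 Cr³⁺(aq)
Q = [Cr³⁺]^2 / ([Fe²⁺]^3); log Q = 1.434.
E = E° − (0.0592/n) log Q = +0.34 − (0.0592/6)(1.434) = +0.326 V.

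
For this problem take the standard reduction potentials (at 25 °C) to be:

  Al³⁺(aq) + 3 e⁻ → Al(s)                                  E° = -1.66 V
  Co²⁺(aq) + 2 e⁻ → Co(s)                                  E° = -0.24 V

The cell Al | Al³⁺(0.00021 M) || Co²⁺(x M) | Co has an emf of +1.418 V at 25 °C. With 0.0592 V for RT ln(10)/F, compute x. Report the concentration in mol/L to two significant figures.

Co²⁺/Co is the cathode, Al³⁺/Al the anode: E°cell = +1.42 V, n = 6.
Overall reaction: 3 Co²⁺(aq) + 2 Al(s) → 3 Co(s) + 2 Al³⁺(aq); Q = [Al³⁺]^2/[Co²⁺]^3.
From E = E° − (0.0592/n) log Q: log Q = (E° − E)·n/0.0592 = (+1.42 − (+1.418))·6/0.0592 = 0.2027.
So 3·log[Co²⁺] = 2·log(0.00021) − log Q = -7.3556 − (0.2027) = -7.5583; log[Co²⁺] = -7.5583 / 3 = -2.5194; [Co²⁺] = 10^(-2.5194) ≈ 0.0030 M.

0.0030 M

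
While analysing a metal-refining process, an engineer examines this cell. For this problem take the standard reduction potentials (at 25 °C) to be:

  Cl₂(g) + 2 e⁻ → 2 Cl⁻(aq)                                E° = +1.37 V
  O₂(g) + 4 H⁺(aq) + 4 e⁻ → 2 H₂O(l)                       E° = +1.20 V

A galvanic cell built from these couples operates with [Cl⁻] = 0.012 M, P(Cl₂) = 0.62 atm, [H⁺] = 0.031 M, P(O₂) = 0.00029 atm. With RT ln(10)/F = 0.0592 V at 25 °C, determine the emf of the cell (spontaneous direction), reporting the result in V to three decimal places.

Cl₂/Cl⁻ is the cathode (higher E°), O₂/H₂O the anode: E°cell = +1.37 − (+1.20) = +0.17 V, n = 4.
Overall: 2 Cl₂(g) + 2 H₂O(l) → 4 Cl⁻(aq) + O₂(g) + 4 H⁺(aq)
Q = [Cl⁻]^4·P(O₂)·[H⁺]^4 / (P(Cl₂)^2); log Q = -16.840.
E = E° − (0.0592/n) log Q = +0.17 − (0.0592/4)(-16.840) = +0.419 V.

+0.419 V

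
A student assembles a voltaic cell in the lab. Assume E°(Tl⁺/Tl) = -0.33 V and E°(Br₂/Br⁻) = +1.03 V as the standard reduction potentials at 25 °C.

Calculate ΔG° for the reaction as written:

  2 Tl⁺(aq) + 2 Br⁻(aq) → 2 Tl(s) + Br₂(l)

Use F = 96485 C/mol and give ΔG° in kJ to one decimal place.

As written, Tl⁺/Tl is reduced (cathode) and Br₂/Br⁻ is oxidised (anode), so E°cell = (-0.33) − (+1.03) = -1.36 V.
Balancing electrons gives n = 2.
ΔG° = −nFE° = −(2)(96485)(-1.36) = 262,439 J = +262.4 kJ.

+262.4 kJ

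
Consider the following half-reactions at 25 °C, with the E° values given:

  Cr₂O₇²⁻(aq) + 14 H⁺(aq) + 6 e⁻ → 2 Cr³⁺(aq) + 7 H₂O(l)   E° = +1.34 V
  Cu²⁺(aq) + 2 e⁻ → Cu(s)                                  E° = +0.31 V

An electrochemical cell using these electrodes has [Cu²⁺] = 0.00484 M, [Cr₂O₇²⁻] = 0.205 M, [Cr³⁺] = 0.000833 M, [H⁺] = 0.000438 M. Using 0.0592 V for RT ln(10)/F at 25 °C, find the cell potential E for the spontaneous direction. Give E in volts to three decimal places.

Cr₂O₇²⁻/Cr³⁺ is the cathode (higher E°), Cu²⁺/Cu the anode: E°cell = +1.34 − (+0.31) = +1.03 V, n = 6.
Overall: Cr₂O₇²⁻(aq) + 14 H⁺(aq) + 3 Cu(s) → 2 Cr³⁺(aq) + 7 H₂O(l) + 3 Cu²⁺(aq)
Q = [Cr³⁺]^2·[Cu²⁺]^3 / ([Cr₂O₇²⁻]·[H⁺]^14); log Q = 34.603.
E = E° − (0.0592/n) log Q = +1.03 − (0.0592/6)(34.603) = +0.689 V.

+0.689 V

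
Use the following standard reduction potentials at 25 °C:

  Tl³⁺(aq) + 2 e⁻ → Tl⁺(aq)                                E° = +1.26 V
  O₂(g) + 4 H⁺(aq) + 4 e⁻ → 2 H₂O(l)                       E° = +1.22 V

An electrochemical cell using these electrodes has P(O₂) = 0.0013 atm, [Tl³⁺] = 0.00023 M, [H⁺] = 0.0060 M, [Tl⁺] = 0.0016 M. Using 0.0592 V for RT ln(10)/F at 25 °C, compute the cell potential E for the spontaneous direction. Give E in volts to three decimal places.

+0.189 V

Tl³⁺/Tl⁺ is the cathode (higher E°), O₂/H₂O the anode: E°cell = +1.26 − (+1.22) = +0.04 V, n = 4.
Overall: 2 Tl³⁺(aq) + 2 H₂O(l) → 2 Tl⁺(aq) + O₂(g) + 4 H⁺(aq)
Q = [Tl⁺]^2·P(O₂)·[H⁺]^4 / ([Tl³⁺]^2); log Q = -10.089.
E = E° − (0.0592/n) log Q = +0.04 − (0.0592/4)(-10.089) = +0.189 V.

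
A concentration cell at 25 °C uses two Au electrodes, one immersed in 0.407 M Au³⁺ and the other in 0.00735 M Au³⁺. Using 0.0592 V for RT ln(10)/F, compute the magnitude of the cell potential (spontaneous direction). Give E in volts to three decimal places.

+0.034 V

For a concentration cell E°cell = 0. The 0.407 M side is the cathode (reduction is favoured where [Au³⁺] is higher).
With n = 3, E = −(0.0592/3) log([Au³⁺]ₐₙ/[Au³⁺]꜀ₐₜ) = −(0.0592/3) log(0.00735/0.407) = −(0.0592/3)(-1.743) = +0.034 V.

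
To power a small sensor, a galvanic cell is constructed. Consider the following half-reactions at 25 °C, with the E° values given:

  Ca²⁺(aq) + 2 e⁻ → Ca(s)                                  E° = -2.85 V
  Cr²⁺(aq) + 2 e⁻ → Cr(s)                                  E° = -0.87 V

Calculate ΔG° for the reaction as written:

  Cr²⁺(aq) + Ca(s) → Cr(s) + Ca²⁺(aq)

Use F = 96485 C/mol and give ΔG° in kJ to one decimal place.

-382.1 kJ

As written, Cr²⁺/Cr is reduced (cathode) and Ca²⁺/Ca is oxidised (anode), so E°cell = (-0.87) − (-2.85) = +1.98 V.
Balancing electrons gives n = 2.
ΔG° = −nFE° = −(2)(96485)(+1.98) = -382,081 J = -382.1 kJ.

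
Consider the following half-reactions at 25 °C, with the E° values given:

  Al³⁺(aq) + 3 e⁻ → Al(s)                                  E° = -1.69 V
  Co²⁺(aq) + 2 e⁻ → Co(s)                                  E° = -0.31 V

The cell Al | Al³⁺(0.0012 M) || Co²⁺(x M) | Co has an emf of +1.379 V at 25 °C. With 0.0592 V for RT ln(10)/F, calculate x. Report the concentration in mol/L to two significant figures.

0.010 M

Co²⁺/Co is the cathode, Al³⁺/Al the anode: E°cell = +1.38 V, n = 6.
Overall reaction: 3 Co²⁺(aq) + 2 Al(s) → 3 Co(s) + 2 Al³⁺(aq); Q = [Al³⁺]^2/[Co²⁺]^3.
From E = E° − (0.0592/n) log Q: log Q = (E° − E)·n/0.0592 = (+1.38 − (+1.379))·6/0.0592 = 0.1014.
So 3·log[Co²⁺] = 2·log(0.0012) − log Q = -5.8416 − (0.1014) = -5.9430; log[Co²⁺] = -5.9430 / 3 = -1.9810; [Co²⁺] = 10^(-1.9810) ≈ 0.010 M.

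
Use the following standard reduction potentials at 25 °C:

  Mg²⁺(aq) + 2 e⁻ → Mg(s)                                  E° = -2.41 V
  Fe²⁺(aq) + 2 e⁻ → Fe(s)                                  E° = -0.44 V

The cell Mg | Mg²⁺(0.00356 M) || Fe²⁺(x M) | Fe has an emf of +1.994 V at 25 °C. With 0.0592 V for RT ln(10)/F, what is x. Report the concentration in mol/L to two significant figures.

Fe²⁺/Fe is the cathode, Mg²⁺/Mg the anode: E°cell = +1.97 V, n = 2.
Overall reaction: Fe²⁺(aq) + Mg(s) → Fe(s) + Mg²⁺(aq); Q = [Mg²⁺]^1/[Fe²⁺]^1.
From E = E° − (0.0592/n) log Q: log Q = (E° − E)·n/0.0592 = (+1.97 − (+1.994))·2/0.0592 = -0.8108.
So 1·log[Fe²⁺] = 1·log(0.00356) − log Q = -2.4486 − (-0.8108) = -1.6378; [Fe²⁺] = 10^(-1.6378) ≈ 0.023 M.

0.023 M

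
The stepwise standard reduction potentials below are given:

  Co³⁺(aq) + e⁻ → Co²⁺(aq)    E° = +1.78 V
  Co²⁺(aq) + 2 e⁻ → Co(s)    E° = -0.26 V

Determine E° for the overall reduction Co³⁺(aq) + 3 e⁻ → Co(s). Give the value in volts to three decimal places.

+0.420 V

Since ΔG° = −nFE° is additive over sequential reductions, n₃E°₃ = n₁E°₁ + n₂E°₂.
E°₃ = (1×+1.78 + 2×-0.26) / 3 = (+1.260) / 3 = +0.420 V.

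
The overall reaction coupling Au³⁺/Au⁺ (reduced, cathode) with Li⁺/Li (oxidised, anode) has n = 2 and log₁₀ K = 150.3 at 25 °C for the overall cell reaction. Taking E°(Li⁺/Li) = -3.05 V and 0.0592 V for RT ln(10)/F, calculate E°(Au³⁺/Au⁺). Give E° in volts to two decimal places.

E°cell = (0.0592/n)·log K = (0.0592/2)(150.3) = +4.449 V.
Since Au³⁺/Au⁺ is the cathode and Li⁺/Li the anode, E°cell = E°(Au³⁺/Au⁺) − E°(Li⁺/Li).
So E°(Au³⁺/Au⁺) = E°cell + E°(Li⁺/Li) = +4.449 + (-3.05) = +1.40 V.

+1.40 V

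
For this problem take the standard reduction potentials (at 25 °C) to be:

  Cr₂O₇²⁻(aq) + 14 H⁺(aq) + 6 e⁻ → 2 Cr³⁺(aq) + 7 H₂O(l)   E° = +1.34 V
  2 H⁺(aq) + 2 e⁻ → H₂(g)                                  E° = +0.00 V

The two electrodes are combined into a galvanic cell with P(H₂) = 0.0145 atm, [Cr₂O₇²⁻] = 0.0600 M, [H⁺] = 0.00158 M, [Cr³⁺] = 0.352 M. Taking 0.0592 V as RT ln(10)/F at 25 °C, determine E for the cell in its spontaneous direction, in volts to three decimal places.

+1.061 V

Cr₂O₇²⁻/Cr³⁺ is the cathode (higher E°), H⁺/H₂ the anode: E°cell = +1.34 − (+0.00) = +1.34 V, n = 6.
Overall: Cr₂O₇²⁻(aq) + 8 H⁺(aq) + 3 H₂(g) → 2 Cr³⁺(aq) + 7 H₂O(l)
Q = [Cr³⁺]^2 / ([Cr₂O₇²⁻]·[H⁺]^8·P(H₂)^3); log Q = 28.242.
E = E° − (0.0592/n) log Q = +1.34 − (0.0592/6)(28.242) = +1.061 V.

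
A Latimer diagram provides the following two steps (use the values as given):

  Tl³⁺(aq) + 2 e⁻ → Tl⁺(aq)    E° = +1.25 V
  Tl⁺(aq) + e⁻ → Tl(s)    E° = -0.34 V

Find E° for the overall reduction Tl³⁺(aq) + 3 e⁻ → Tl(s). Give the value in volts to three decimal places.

+0.720 V

Since ΔG° = −nFE° is additive over sequential reductions, n₃E°₃ = n₁E°₁ + n₂E°₂.
E°₃ = (2×+1.25 + 1×-0.34) / 3 = (+2.160) / 3 = +0.720 V.
E° values themselves are not directly additive — weighting by electron count is essential.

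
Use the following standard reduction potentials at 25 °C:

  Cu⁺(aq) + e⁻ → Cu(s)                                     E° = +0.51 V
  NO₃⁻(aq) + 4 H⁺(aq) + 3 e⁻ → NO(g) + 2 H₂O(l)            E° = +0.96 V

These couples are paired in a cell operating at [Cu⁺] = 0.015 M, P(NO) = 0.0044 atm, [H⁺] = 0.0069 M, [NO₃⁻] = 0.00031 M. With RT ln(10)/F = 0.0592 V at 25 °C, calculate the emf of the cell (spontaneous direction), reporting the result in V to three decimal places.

NO₃⁻/NO is the cathode (higher E°), Cu⁺/Cu the anode: E°cell = +0.96 − (+0.51) = +0.45 V, n = 3.
Overall: NO₃⁻(aq) + 4 H⁺(aq) + 3 Cu(s) → NO(g) + 2 H₂O(l) + 3 Cu⁺(aq)
Q = P(NO)·[Cu⁺]^3 / ([NO₃⁻]·[H⁺]^4); log Q = 4.325.
E = E° − (0.0592/n) log Q = +0.45 − (0.0592/3)(4.325) = +0.365 V.

+0.365 V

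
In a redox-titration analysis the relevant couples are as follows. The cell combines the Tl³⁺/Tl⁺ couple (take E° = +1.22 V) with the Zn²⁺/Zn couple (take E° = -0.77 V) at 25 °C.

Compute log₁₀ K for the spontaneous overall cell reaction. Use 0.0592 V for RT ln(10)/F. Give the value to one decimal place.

Cathode: Tl³⁺/Tl⁺; anode: Zn²⁺/Zn. E°cell = +1.99 V, n = 2.
log K = nE°cell / 0.0592 = (2)(+1.99) / 0.0592 = 67.2.

67.2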